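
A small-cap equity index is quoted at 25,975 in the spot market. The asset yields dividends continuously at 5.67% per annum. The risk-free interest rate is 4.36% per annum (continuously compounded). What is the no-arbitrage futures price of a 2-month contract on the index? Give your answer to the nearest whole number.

F = S·e^((r − q)T) = 25975 · e^((0.0436 − 0.0567) × 2/12)
= 25975 · e^-0.002183 = 25975 × 0.997819
F = 25,918

25,918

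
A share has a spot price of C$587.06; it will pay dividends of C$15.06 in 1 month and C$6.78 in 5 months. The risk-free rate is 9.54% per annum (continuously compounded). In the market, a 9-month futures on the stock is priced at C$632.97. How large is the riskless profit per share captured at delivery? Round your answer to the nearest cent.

C$25.41 per share

PV(dividends) I = 15.06·e^(−0.0954·1/12) + 6.78·e^(−0.0954·5/12) = 21.4565
Fair futures F* = (S − I)·e^(rT) = (587.06 − 21.4565)·e^0.071550 = 565.6035 × 1.074172 = 607.5554
Market C$632.97 > fair 607.5554: forward overpriced → cash-and-carry (borrow at r, buy the stock and collect the dividends, short the forward).
Profit at T = |F_mkt − F*| = |632.97 − 607.5554| = C$25.41 per share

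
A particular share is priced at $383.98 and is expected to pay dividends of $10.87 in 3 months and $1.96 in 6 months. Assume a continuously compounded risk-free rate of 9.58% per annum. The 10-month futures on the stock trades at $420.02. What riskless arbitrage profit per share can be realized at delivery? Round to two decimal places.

$17.65 per share

PV(dividends) I = 10.87·e^(−0.0958·3/12) + 1.96·e^(−0.0958·6/12) = 12.4811
Fair futures F* = (S − I)·e^(rT) = (383.98 − 12.4811)·e^0.079833 = 371.4989 × 1.083106 = 402.3727
Market $420.02 > fair 402.3727: forward overpriced → cash-and-carry (borrow at r, buy the stock and collect the dividends, short the forward).
Profit at T = |F_mkt − F*| = |420.02 − 402.3727| = $17.65 per share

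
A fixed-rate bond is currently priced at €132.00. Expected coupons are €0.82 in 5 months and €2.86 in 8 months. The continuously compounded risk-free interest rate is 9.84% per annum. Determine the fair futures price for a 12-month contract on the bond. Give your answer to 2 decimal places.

€141.83

PV(coupons) I = 0.82·e^(−0.0984·5/12) + 2.86·e^(−0.0984·8/12)
I = 0.7871 + 2.6784 = 3.4655
F = (S − I)·e^(rT) = (132.00 − 3.4655) · e^(0.0984·12/12)
= 128.5345 · e^0.098400 = 128.5345 × 1.103404 = €141.83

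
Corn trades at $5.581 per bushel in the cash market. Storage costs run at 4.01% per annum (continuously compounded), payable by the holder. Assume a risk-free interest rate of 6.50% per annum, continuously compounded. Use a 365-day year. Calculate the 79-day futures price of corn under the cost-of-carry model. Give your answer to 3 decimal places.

$5.709 per bushel

Net carry = r + u − y = 0.0650 + 0.0401 − 0.0000 = 0.1051
F = S·e^((r+u−y)T) = 5.581 · e^(0.1051 × 79/365) = 5.581 · e^0.022748
= 5.581 × 1.023009 = $5.709 per bushel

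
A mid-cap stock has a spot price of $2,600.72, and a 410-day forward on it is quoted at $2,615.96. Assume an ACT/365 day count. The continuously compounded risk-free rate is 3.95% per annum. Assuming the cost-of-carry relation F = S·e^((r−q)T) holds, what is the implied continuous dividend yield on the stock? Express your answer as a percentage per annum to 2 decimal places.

From F = S·e^((r−q)T): (r − q) = ln(F/S)/T
ln(2615.96/2600.72) = ln(1.005860) = 0.005843
(r − q) = 0.005843 / (410/365) = 0.005202
q = r − ln(F/S)/T = 0.0395 − 0.005202 = 0.034298
q = 3.43%

3.43%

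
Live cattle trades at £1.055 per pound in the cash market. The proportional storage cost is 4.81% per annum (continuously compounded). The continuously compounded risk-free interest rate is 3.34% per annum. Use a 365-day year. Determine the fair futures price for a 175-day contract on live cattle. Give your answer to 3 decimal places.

Net carry = r + u − y = 0.0334 + 0.0481 − 0.0000 = 0.0815
F = S·e^((r+u−y)T) = 1.055 · e^(0.0815 × 175/365) = 1.055 · e^0.039075
= 1.055 × 1.039848 = £1.097 per pound

£1.097 per pound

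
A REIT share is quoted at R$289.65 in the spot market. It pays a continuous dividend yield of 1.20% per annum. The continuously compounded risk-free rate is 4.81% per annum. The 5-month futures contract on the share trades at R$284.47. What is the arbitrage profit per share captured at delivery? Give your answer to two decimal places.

R$9.57 per share

Fair futures: F* = S·e^(carry·T), with carry = (r − q) = 0.0481 − 0.0120 = 0.0361
F* = 289.65 · e^(0.0361 × 5/12) = 289.65 · e^0.015042 = 289.65 × 1.015156 = R$294.0399
Market R$284.47 < fair R$294.0399: forward underpriced → reverse cash-and-carry (short spot, go long the forward).
At maturity, profit = |F_mkt − F*| = |284.47 − 294.0399| = R$9.57 per share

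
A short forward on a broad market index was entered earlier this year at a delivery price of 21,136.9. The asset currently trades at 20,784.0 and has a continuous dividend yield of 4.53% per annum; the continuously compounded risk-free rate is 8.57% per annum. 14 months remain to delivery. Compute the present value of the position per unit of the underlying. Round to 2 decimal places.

Current fair forward for the remaining 14 months: F = S·e^((r − q)·T), (r − q) = 0.0857 − 0.0453 = 0.0404
F = 20784.0 · e^(0.0404 × 14/12) = 20784.0 × 1.04826177 = 21787.0726
Value of long forward = (F − K)·e^(−rT) = (21787.0726 − 21136.9) · e^(−0.0857·14/12)
= 650.1726 × 0.90485250 = 588.31
Short position value = −(long value) = -588.31

-588.31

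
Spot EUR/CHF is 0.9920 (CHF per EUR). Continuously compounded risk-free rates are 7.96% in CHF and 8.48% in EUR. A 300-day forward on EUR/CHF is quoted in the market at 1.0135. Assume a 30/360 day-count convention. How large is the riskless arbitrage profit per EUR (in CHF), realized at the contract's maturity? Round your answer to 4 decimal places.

0.0258 per EUR (in CHF)

Fair forward: F* = S·e^(carry·T), with carry = (r_CHF − r_EUR) = 0.0796 − 0.0848 = -0.0052
F* = 0.9920 · e^(-0.0052 × 300/360) = 0.9920 · e^-0.004333 = 0.9920 × 0.995676 = 0.9877
Market 1.0135 > fair 0.9877: forward overpriced → cash-and-carry (buy spot, short the forward).
At maturity, profit = |F_mkt − F*| = |1.0135 − 0.9877| = 0.0258 per EUR (in CHF)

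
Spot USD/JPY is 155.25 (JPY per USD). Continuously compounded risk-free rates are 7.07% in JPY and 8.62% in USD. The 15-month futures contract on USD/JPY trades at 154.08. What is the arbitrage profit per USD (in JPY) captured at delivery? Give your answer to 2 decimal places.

Fair futures: F* = S·e^(carry·T), with carry = (r_JPY − r_USD) = 0.0707 − 0.0862 = -0.0155
F* = 155.25 · e^(-0.0155 × 15/12) = 155.25 · e^-0.019375 = 155.25 × 0.980811 = 152.2709
Market 154.08 > fair 152.2709: forward overpriced → cash-and-carry (buy spot, short the forward).
At maturity, profit = |F_mkt − F*| = |154.08 − 152.2709| = 1.81 per USD (in JPY)

1.81 per USD (in JPY)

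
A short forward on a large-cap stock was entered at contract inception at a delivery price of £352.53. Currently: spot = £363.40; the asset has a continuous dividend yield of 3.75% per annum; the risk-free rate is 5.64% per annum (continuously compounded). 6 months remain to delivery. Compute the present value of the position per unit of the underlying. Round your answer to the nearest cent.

Current fair forward for the remaining 6 months: F = S·e^((r − q)·T), (r − q) = 0.0564 − 0.0375 = 0.0189
F = 363.40 · e^(0.0189 × 6/12) = 363.40 × 1.009495 = 366.8505
Value of long forward = (F − K)·e^(−rT) = (366.8505 − 352.53) · e^(−0.0564·6/12)
= 14.3205 × 0.972194 = 13.92
Short position value = −(long value) = -£13.92

-£13.92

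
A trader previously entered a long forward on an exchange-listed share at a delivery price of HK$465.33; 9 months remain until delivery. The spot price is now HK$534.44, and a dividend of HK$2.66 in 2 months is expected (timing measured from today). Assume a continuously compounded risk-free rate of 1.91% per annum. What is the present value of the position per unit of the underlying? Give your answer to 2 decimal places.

PV(remaining dividends) I = 2.66·e^(−0.0191·2/12) = 2.6515
Current forward F = (S − I)·e^(rT) = (534.44 − 2.6515)·e^(0.0191·9/12) = 531.7885 × 1.014428 = 539.4611
Value (long) = (F − K)·e^(−rT) = (539.4611 − 465.33) × 0.985777 = 73.0767
Value = HK$73.08

HK$73.08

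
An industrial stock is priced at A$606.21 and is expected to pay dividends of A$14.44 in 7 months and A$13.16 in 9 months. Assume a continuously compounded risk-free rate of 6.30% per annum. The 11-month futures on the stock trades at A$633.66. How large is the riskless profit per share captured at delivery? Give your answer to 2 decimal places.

A$19.46 per share

PV(dividends) I = 14.44·e^(−0.0630·7/12) + 13.16·e^(−0.0630·9/12) = 26.4716
Fair futures F* = (S − I)·e^(rT) = (606.21 − 26.4716)·e^0.057750 = 579.7384 × 1.059450 = 614.2038
Market A$633.66 > fair 614.2038: forward overpriced → cash-and-carry (borrow at r, buy the stock and collect the dividends, short the forward).
Profit at T = |F_mkt − F*| = |633.66 − 614.2038| = A$19.46 per share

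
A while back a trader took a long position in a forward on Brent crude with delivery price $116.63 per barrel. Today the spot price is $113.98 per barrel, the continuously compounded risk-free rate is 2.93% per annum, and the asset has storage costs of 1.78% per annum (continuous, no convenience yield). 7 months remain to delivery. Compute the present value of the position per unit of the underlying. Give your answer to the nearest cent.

Current fair forward for the remaining 7 months: F = S·e^((r + u)·T), (r + u) = 0.0293 + 0.0178 = 0.0471
F = 113.98 · e^(0.0471 × 7/12) = 113.98 × 1.027856 = 117.1550
Value of long forward = (F − K)·e^(−rT) = (117.1550 − 116.63) · e^(−0.0293·7/12)
= 0.5250 × 0.983054 = 0.52

$0.52 per barrel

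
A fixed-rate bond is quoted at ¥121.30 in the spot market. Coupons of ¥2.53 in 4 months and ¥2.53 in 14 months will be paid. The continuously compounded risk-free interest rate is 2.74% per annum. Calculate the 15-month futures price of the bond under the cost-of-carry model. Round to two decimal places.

¥120.40

PV(coupons) I = 2.53·e^(−0.0274·4/12) + 2.53·e^(−0.0274·14/12)
I = 2.5070 + 2.4504 = 4.9574
F = (S − I)·e^(rT) = (121.30 − 4.9574) · e^(0.0274·15/12)
= 116.3426 · e^0.034250 = 116.3426 × 1.034843 = ¥120.40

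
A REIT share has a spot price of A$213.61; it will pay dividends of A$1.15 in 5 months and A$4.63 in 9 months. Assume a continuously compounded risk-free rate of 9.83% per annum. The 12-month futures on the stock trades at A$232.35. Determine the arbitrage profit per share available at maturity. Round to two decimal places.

PV(dividends) I = 1.15·e^(−0.0983·5/12) + 4.63·e^(−0.0983·9/12) = 5.4048
Fair futures F* = (S − I)·e^(rT) = (213.61 − 5.4048)·e^0.098300 = 208.2052 × 1.103294 = 229.7115
Market A$232.35 > fair 229.7115: forward overpriced → cash-and-carry (borrow at r, buy the stock and collect the dividends, short the forward).
Profit at T = |F_mkt − F*| = |232.35 − 229.7115| = A$2.64 per share

A$2.64 per share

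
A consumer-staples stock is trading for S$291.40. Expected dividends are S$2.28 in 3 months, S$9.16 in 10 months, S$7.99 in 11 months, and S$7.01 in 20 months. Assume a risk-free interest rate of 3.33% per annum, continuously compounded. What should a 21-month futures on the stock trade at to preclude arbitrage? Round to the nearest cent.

S$281.80

PV(dividends) I = 2.28·e^(−0.0333·3/12) + 9.16·e^(−0.0333·10/12) + 7.99·e^(−0.0333·11/12) + 7.01·e^(−0.0333·20/12)
I = 2.2611 + 8.9093 + 7.7498 + 6.6315 = 25.5517
F = (S − I)·e^(rT) = (291.40 − 25.5517) · e^(0.0333·21/12)
= 265.8483 · e^0.058275 = 265.8483 × 1.060006 = S$281.80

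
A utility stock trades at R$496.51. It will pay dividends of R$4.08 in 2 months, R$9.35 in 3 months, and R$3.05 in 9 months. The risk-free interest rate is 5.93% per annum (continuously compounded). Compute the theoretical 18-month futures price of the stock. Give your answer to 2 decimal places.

PV(dividends) I = 4.08·e^(−0.0593·2/12) + 9.35·e^(−0.0593·3/12) + 3.05·e^(−0.0593·9/12)
I = 4.0399 + 9.2124 + 2.9173 = 16.1696
F = (S − I)·e^(rT) = (496.51 − 16.1696) · e^(0.0593·18/12)
= 480.3404 · e^0.088950 = 480.3404 × 1.093026 = R$525.02

R$525.02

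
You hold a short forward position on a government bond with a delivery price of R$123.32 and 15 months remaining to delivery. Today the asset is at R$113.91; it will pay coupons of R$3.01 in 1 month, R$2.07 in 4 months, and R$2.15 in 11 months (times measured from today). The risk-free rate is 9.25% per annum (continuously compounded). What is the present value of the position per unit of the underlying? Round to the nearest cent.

PV(remaining coupons) I = 3.01·e^(−0.0925·1/12) + 2.07·e^(−0.0925·4/12) + 2.15·e^(−0.0925·11/12) = 6.9692
Current forward F = (S − I)·e^(rT) = (113.91 − 6.9692)·e^(0.0925·15/12) = 106.9408 × 1.122575 = 120.0491
Value (long) = (F − K)·e^(−rT) = (120.0491 − 123.32) × 0.890809 = -2.9137
Short position value = −(long value) = R$2.91

R$2.91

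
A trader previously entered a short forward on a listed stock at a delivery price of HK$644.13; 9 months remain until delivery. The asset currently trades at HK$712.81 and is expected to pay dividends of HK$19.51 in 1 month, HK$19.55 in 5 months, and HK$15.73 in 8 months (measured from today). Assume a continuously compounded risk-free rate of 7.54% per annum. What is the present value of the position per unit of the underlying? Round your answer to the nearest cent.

-HK$50.80

PV(remaining dividends) I = 19.51·e^(−0.0754·1/12) + 19.55·e^(−0.0754·5/12) + 15.73·e^(−0.0754·8/12) = 53.2920
Current forward F = (S − I)·e^(rT) = (712.81 − 53.2920)·e^(0.0754·9/12) = 659.5180 × 1.058180 = 697.8888
Value (long) = (F − K)·e^(−rT) = (697.8888 − 644.13) × 0.945019 = 50.8031
Short position value = −(long value) = -HK$50.80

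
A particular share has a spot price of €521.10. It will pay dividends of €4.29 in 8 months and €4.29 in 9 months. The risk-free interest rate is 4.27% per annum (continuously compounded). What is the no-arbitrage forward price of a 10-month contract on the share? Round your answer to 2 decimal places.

PV(dividends) I = 4.29·e^(−0.0427·8/12) + 4.29·e^(−0.0427·9/12)
I = 4.1696 + 4.1548 = 8.3244
F = (S − I)·e^(rT) = (521.10 − 8.3244) · e^(0.0427·10/12)
= 512.7756 · e^0.035583 = 512.7756 × 1.036224 = €531.35

€531.35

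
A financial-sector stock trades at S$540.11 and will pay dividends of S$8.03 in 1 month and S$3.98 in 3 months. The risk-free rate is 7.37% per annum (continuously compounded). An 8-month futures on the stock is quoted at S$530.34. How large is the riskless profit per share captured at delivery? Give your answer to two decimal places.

S$24.48 per share

PV(dividends) I = 8.03·e^(−0.0737·1/12) + 3.98·e^(−0.0737·3/12) = 11.8882
Fair futures F* = (S − I)·e^(rT) = (540.11 − 11.8882)·e^0.049133 = 528.2218 × 1.050360 = 554.8230
Market S$530.34 < fair 554.8230: forward underpriced → reverse cash-and-carry (short the stock, invest proceeds at r, pay the dividends, go long the forward).
Profit at T = |F_mkt − F*| = |530.34 − 554.8230| = S$24.48 per share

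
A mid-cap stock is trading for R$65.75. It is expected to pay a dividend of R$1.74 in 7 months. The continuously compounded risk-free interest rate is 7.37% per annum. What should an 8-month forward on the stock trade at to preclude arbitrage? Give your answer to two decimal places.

PV(dividends) I = 1.74·e^(−0.0737·7/12)
I = 1.6668
F = (S − I)·e^(rT) = (65.75 − 1.6668) · e^(0.0737·8/12)
= 64.0832 · e^0.049133 = 64.0832 × 1.050360 = R$67.31

R$67.31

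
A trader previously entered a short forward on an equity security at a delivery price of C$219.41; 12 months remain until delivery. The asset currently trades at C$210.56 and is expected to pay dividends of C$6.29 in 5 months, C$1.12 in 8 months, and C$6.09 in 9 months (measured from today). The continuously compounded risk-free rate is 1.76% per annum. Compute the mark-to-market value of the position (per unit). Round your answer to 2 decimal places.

PV(remaining dividends) I = 6.29·e^(−0.0176·5/12) + 1.12·e^(−0.0176·8/12) + 6.09·e^(−0.0176·9/12) = 13.3611
Current forward F = (S − I)·e^(rT) = (210.56 − 13.3611)·e^(0.0176·12/12) = 197.1989 × 1.017756 = 200.7004
Value (long) = (F − K)·e^(−rT) = (200.7004 − 219.41) × 0.982554 = -18.3832
Short position value = −(long value) = C$18.38

C$18.38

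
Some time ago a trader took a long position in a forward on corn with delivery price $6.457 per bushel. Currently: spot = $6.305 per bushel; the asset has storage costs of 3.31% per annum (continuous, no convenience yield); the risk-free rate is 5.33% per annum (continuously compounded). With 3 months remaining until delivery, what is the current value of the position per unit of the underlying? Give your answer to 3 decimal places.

-$0.014 per bushel

Current fair forward for the remaining 3 months: F = S·e^((r + u)·T), (r + u) = 0.0533 + 0.0331 = 0.0864
F = 6.305 · e^(0.0864 × 3/12) = 6.305 × 1.021835 = 6.4427
Value of long forward = (F − K)·e^(−rT) = (6.4427 − 6.457) · e^(−0.0533·3/12)
= -0.0143 × 0.986763 = -0.014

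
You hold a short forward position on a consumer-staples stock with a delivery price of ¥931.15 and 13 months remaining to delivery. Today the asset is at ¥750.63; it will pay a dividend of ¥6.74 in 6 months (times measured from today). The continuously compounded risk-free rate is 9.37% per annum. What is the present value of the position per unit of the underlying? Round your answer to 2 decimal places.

¥97.07

PV(remaining dividends) I = 6.74·e^(−0.0937·6/12) = 6.4315
Current forward F = (S − I)·e^(rT) = (750.63 − 6.4315)·e^(0.0937·13/12) = 744.1985 × 1.106839 = 823.7079
Value (long) = (F − K)·e^(−rT) = (823.7079 − 931.15) × 0.903474 = -97.0711
Short position value = −(long value) = ¥97.07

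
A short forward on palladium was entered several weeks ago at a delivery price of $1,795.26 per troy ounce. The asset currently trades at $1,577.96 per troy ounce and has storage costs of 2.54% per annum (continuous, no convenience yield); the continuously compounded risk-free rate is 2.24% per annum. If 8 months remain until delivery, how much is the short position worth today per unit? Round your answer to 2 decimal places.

Current fair forward for the remaining 8 months: F = S·e^((r + u)·T), (r + u) = 0.0224 + 0.0254 = 0.0478
F = 1577.96 · e^(0.0478 × 8/12) = 1577.96 × 1.03237985 = 1629.0541
Value of long forward = (F − K)·e^(−rT) = (1629.0541 − 1795.26) · e^(−0.0224·8/12)
= -166.2059 × 0.98517762 = -163.74
Short position value = −(long value) = $163.74

$163.74 per troy ounce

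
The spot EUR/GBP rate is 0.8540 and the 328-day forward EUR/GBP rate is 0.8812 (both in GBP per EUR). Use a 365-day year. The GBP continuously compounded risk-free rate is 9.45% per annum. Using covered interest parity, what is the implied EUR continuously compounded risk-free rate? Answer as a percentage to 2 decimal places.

5.96%

F = S·e^((r_GBP − r_EUR)T) ⇒ r_EUR = r_GBP − ln(F/S)/T
ln(0.8812/0.8540) = 0.031353; /(328/365) = 0.034890
r_EUR = 0.0945 − 0.034890 = 0.059610
r_EUR = 5.96%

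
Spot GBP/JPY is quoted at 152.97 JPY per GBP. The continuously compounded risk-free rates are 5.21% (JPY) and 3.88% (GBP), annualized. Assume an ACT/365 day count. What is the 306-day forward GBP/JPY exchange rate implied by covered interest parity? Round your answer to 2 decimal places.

F = S·e^((r_JPY − r_GBP)T) = 152.97 · e^((0.0521 − 0.0388) × 306/365)
= 152.97 · e^0.011150 = 152.97 × 1.011212
F = 154.69 JPY per GBP

154.69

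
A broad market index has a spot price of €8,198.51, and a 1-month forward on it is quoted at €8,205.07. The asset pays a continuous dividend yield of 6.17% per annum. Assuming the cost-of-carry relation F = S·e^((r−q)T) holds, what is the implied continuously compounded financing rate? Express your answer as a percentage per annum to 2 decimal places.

7.13%

From F = S·e^((r−q)T): (r − q) = ln(F/S)/T
ln(8205.07/8198.51) = ln(1.000800) = 0.000800
(r − q) = 0.000800 / (1/12) = 0.009600
r = ln(F/S)/T + q = 0.009600 + 0.0617 = 0.071300
r = 7.13%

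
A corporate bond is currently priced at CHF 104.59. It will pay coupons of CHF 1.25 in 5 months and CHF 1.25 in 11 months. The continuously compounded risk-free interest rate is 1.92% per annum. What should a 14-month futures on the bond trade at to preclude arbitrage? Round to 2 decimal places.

CHF 104.44

PV(coupons) I = 1.25·e^(−0.0192·5/12) + 1.25·e^(−0.0192·11/12)
I = 1.2400 + 1.2282 = 2.4682
F = (S − I)·e^(rT) = (104.59 − 2.4682) · e^(0.0192·14/12)
= 102.1218 · e^0.022400 = 102.1218 × 1.022653 = CHF 104.44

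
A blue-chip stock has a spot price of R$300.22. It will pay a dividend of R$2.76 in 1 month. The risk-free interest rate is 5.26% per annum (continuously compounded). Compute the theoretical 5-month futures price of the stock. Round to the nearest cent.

PV(dividends) I = 2.76·e^(−0.0526·1/12)
I = 2.7479
F = (S − I)·e^(rT) = (300.22 − 2.7479) · e^(0.0526·5/12)
= 297.4721 · e^0.021917 = 297.4721 × 1.022159 = R$304.06

R$304.06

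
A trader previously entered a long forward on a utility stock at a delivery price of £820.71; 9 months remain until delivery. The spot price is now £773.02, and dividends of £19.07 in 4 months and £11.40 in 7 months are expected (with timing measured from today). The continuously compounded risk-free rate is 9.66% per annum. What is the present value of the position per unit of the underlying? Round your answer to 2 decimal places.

PV(remaining dividends) I = 19.07·e^(−0.0966·4/12) + 11.40·e^(−0.0966·7/12) = 29.2411
Current forward F = (S − I)·e^(rT) = (773.02 − 29.2411)·e^(0.0966·9/12) = 743.7789 × 1.075139 = 799.6657
Value (long) = (F − K)·e^(−rT) = (799.6657 − 820.71) × 0.930112 = -19.5736
Value = -£19.57

-£19.57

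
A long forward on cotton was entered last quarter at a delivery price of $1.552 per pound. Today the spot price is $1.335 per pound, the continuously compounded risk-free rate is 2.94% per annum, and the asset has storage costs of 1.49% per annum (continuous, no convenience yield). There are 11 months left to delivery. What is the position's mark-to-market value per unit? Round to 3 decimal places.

Current fair forward for the remaining 11 months: F = S·e^((r + u)·T), (r + u) = 0.0294 + 0.0149 = 0.0443
F = 1.335 · e^(0.0443 × 11/12) = 1.335 × 1.041444 = 1.3903
Value of long forward = (F − K)·e^(−rT) = (1.3903 − 1.552) · e^(−0.0294·11/12)
= -0.1617 × 0.973410 = -0.157

-$0.157 per pound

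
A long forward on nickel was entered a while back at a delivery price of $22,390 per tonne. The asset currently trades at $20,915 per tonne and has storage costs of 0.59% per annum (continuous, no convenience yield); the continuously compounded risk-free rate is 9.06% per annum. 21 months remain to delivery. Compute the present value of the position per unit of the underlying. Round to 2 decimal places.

Current fair forward for the remaining 21 months: F = S·e^((r + u)·T), (r + u) = 0.0906 + 0.0059 = 0.0965
F = 20915 · e^(0.0965 × 21/12) = 20915 × 1.18397213 = 24762.7771
Value of long forward = (F − K)·e^(−rT) = (24762.7771 − 22390) · e^(−0.0906·21/12)
= 2372.7771 × 0.85338029 = 2024.88

$2024.88 per tonne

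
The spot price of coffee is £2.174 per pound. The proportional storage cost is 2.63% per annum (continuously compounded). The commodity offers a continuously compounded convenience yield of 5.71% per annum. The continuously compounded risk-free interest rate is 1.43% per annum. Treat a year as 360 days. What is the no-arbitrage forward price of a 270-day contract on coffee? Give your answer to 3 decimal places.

Net carry = r + u − y = 0.0143 + 0.0263 − 0.0571 = -0.0165
F = S·e^((r+u−y)T) = 2.174 · e^(-0.0165 × 270/360) = 2.174 · e^-0.012375
= 2.174 × 0.987701 = £2.147 per pound

£2.147 per pound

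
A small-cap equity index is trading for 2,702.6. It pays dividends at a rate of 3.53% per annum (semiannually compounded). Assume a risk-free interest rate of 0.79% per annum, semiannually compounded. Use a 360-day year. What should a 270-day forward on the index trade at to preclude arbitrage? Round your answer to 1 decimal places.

2,648.2

F = S · (1+r/2)^(2T) / (1+q/2)^(2T)
= 2702.6 × 1.005931 / 1.026591 = 2702.6 × 0.979875
F = 2,648.2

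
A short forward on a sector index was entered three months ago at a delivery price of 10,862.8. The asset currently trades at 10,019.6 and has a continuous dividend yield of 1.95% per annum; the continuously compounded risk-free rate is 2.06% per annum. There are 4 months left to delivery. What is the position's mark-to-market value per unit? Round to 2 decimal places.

833.78

Current fair forward for the remaining 4 months: F = S·e^((r − q)·T), (r − q) = 0.0206 − 0.0195 = 0.0011
F = 10019.6 · e^(0.0011 × 4/12) = 10019.6 × 1.00036673 = 10023.2745
Value of long forward = (F − K)·e^(−rT) = (10023.2745 − 10862.8) · e^(−0.0206·4/12)
= -839.5255 × 0.99315686 = -833.78
Short position value = −(long value) = 833.78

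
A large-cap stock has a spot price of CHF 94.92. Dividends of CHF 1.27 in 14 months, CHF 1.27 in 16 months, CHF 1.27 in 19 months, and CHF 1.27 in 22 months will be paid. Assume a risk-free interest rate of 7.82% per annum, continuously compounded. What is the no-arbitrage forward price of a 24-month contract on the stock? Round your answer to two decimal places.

PV(dividends) I = 1.27·e^(−0.0782·14/12) + 1.27·e^(−0.0782·16/12) + 1.27·e^(−0.0782·19/12) + 1.27·e^(−0.0782·22/12)
I = 1.1593 + 1.1443 + 1.1221 + 1.1004 = 4.5261
F = (S − I)·e^(rT) = (94.92 − 4.5261) · e^(0.0782·24/12)
= 90.3939 · e^0.156400 = 90.3939 × 1.169294 = CHF 105.70

CHF 105.70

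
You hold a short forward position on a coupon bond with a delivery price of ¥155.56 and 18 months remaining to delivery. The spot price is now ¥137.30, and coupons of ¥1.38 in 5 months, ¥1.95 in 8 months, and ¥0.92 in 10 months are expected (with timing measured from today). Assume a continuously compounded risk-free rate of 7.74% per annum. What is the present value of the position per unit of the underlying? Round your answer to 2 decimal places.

¥5.26

PV(remaining coupons) I = 1.38·e^(−0.0774·5/12) + 1.95·e^(−0.0774·8/12) + 0.92·e^(−0.0774·10/12) = 4.0507
Current forward F = (S − I)·e^(rT) = (137.30 − 4.0507)·e^(0.0774·18/12) = 133.2493 × 1.123108 = 149.6534
Value (long) = (F − K)·e^(−rT) = (149.6534 − 155.56) × 0.890386 = -5.2592
Short position value = −(long value) = ¥5.26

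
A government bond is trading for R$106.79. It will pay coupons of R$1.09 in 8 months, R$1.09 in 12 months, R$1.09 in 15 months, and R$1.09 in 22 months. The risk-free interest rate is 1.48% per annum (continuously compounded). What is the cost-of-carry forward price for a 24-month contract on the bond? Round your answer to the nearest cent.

PV(coupons) I = 1.09·e^(−0.0148·8/12) + 1.09·e^(−0.0148·12/12) + 1.09·e^(−0.0148·15/12) + 1.09·e^(−0.0148·22/12)
I = 1.0793 + 1.0740 + 1.0700 + 1.0608 = 4.2841
F = (S − I)·e^(rT) = (106.79 − 4.2841) · e^(0.0148·24/12)
= 102.5059 · e^0.029600 = 102.5059 × 1.030042 = R$105.59

R$105.59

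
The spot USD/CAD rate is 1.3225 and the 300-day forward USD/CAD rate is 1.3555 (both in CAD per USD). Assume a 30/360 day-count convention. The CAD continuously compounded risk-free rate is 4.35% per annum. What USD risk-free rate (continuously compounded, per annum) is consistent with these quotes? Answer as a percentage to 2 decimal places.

1.39%

F = S·e^((r_CAD − r_USD)T) ⇒ r_USD = r_CAD − ln(F/S)/T
ln(1.3555/1.3225) = 0.024647; /(300/360) = 0.029576
r_USD = 0.0435 − 0.029576 = 0.013924
r_USD = 1.39%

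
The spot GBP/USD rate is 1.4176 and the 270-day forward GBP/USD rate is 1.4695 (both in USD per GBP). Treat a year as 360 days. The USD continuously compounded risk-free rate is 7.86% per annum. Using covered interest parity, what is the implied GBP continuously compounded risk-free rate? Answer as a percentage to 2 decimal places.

F = S·e^((r_USD − r_GBP)T) ⇒ r_GBP = r_USD − ln(F/S)/T
ln(1.4695/1.4176) = 0.035957; /(270/360) = 0.047943
r_GBP = 0.0786 − 0.047943 = 0.030657
r_GBP = 3.07%

3.07%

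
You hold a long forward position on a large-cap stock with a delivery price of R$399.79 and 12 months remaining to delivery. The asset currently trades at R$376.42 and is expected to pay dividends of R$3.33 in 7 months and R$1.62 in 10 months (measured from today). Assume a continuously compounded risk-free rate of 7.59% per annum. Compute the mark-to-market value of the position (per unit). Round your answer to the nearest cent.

R$1.14

PV(remaining dividends) I = 3.33·e^(−0.0759·7/12) + 1.62·e^(−0.0759·10/12) = 4.7065
Current forward F = (S − I)·e^(rT) = (376.42 − 4.7065)·e^(0.0759·12/12) = 371.7135 × 1.078855 = 401.0250
Value (long) = (F − K)·e^(−rT) = (401.0250 − 399.79) × 0.926909 = 1.1447
Value = R$1.14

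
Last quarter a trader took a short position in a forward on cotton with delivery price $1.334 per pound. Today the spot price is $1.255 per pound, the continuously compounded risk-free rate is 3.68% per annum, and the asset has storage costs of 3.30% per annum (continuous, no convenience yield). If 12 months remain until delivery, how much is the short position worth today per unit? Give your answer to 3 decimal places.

Current fair forward for the remaining 12 months: F = S·e^((r + u)·T), (r + u) = 0.0368 + 0.0330 = 0.0698
F = 1.255 · e^(0.0698 × 12/12) = 1.255 × 1.072294 = 1.3457
Value of long forward = (F − K)·e^(−rT) = (1.3457 − 1.334) · e^(−0.0368·12/12)
= 0.0117 × 0.963869 = 0.011
Short position value = −(long value) = -$0.011

-$0.011 per pound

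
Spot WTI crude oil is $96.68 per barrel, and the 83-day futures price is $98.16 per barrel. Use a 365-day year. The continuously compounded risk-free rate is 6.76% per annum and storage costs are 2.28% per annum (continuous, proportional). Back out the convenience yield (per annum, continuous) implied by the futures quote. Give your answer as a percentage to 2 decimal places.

2.36%

F = S·e^((r+u−y)T) ⇒ (r+u−y) = ln(F/S)/T
ln(98.16/96.68) = 0.015192; /T ⇒ 0.066808
y = r + u − ln(F/S)/T = 0.0676 + 0.0228 − 0.066808 = 0.023592
y = 2.36%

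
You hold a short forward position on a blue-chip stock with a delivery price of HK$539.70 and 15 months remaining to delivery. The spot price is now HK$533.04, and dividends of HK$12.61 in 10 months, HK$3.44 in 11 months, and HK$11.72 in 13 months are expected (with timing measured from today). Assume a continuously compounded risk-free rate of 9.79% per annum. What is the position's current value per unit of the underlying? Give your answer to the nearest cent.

PV(remaining dividends) I = 12.61·e^(−0.0979·10/12) + 3.44·e^(−0.0979·11/12) + 11.72·e^(−0.0979·13/12) = 25.3075
Current forward F = (S − I)·e^(rT) = (533.04 − 25.3075)·e^(0.0979·15/12) = 507.7325 × 1.130178 = 573.8281
Value (long) = (F − K)·e^(−rT) = (573.8281 − 539.70) × 0.884817 = 30.1971
Short position value = −(long value) = -HK$30.20

-HK$30.20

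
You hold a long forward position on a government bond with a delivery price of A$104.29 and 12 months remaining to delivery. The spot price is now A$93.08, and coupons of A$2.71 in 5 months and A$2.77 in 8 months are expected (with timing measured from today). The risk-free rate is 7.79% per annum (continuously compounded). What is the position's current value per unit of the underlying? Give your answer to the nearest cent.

PV(remaining coupons) I = 2.71·e^(−0.0779·5/12) + 2.77·e^(−0.0779·8/12) = 5.2533
Current forward F = (S − I)·e^(rT) = (93.08 − 5.2533)·e^(0.0779·12/12) = 87.8267 × 1.081015 = 94.9420
Value (long) = (F − K)·e^(−rT) = (94.9420 − 104.29) × 0.925057 = -8.6474
Value = -A$8.65

-A$8.65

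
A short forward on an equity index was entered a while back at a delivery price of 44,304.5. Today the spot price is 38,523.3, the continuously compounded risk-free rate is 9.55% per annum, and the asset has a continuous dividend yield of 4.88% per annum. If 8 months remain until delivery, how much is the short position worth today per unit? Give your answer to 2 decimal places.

Current fair forward for the remaining 8 months: F = S·e^((r − q)·T), (r − q) = 0.0955 − 0.0488 = 0.0467
F = 38523.3 · e^(0.0467 × 8/12) = 38523.3 × 1.03162304 = 39741.5239
Value of long forward = (F − K)·e^(−rT) = (39741.5239 − 44304.5) · e^(−0.0955·8/12)
= -4562.9761 × 0.93831772 = -4281.52
Short position value = −(long value) = 4281.52

4281.52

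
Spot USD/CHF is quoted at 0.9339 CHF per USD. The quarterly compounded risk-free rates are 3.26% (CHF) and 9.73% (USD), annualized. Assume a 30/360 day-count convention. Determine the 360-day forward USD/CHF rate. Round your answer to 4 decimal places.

0.8763

By covered interest parity, F = S · (1+r_CHF/4)^(4T) / (1+r_USD/4)^(4T)
= 0.9339 × 1.033001 / 1.100908 = 0.9339 × 0.938317
F = 0.8763 CHF per USD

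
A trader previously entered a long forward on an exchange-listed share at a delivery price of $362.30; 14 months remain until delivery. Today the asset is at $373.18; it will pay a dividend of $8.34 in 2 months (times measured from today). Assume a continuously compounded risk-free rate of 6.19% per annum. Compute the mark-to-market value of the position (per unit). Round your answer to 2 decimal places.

PV(remaining dividends) I = 8.34·e^(−0.0619·2/12) = 8.2544
Current forward F = (S − I)·e^(rT) = (373.18 − 8.2544)·e^(0.0619·14/12) = 364.9256 × 1.074888 = 392.2541
Value (long) = (F − K)·e^(−rT) = (392.2541 − 362.30) × 0.930329 = 27.8672
Value = $27.87

$27.87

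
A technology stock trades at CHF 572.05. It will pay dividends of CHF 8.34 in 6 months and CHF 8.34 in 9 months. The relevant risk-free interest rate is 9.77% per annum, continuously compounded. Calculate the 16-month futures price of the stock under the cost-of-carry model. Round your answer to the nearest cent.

PV(dividends) I = 8.34·e^(−0.0977·6/12) + 8.34·e^(−0.0977·9/12)
I = 7.9424 + 7.7507 = 15.6931
F = (S − I)·e^(rT) = (572.05 − 15.6931) · e^(0.0977·16/12)
= 556.3569 · e^0.130267 = 556.3569 × 1.139132 = CHF 633.76

CHF 633.76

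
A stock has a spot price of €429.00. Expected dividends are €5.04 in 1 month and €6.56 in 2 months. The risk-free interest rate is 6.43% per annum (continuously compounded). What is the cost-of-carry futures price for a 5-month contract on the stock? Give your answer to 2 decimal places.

PV(dividends) I = 5.04·e^(−0.0643·1/12) + 6.56·e^(−0.0643·2/12)
I = 5.0131 + 6.4901 = 11.5032
F = (S − I)·e^(rT) = (429.00 − 11.5032) · e^(0.0643·5/12)
= 417.4968 · e^0.026792 = 417.4968 × 1.027154 = €428.83

€428.83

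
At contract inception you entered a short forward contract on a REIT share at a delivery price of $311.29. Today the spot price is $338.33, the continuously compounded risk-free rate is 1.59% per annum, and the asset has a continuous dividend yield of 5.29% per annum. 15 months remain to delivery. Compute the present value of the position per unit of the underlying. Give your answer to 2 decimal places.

Current fair forward for the remaining 15 months: F = S·e^((r − q)·T), (r − q) = 0.0159 − 0.0529 = -0.0370
F = 338.33 · e^(-0.0370 × 15/12) = 338.33 × 0.954803 = 323.0385
Value of long forward = (F − K)·e^(−rT) = (323.0385 − 311.29) · e^(−0.0159·15/12)
= 11.7485 × 0.980321 = 11.52
Short position value = −(long value) = -$11.52

-$11.52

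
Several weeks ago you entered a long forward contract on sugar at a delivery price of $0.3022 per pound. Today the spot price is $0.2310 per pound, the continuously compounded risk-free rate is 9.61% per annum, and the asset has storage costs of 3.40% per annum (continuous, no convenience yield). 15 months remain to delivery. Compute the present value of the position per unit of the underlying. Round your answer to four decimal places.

-$0.0270 per pound

Current fair forward for the remaining 15 months: F = S·e^((r + u)·T), (r + u) = 0.0961 + 0.0340 = 0.1301
F = 0.2310 · e^(0.1301 × 15/12) = 0.2310 × 1.176595 = 0.2718
Value of long forward = (F − K)·e^(−rT) = (0.2718 − 0.3022) · e^(−0.0961·15/12)
= -0.0304 × 0.886810 = -0.0270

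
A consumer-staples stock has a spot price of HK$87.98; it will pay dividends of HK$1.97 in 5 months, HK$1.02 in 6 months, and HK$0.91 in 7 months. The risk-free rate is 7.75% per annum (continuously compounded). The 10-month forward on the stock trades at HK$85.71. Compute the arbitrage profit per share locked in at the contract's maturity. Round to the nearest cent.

PV(dividends) I = 1.97·e^(−0.0775·5/12) + 1.02·e^(−0.0775·6/12) + 0.91·e^(−0.0775·7/12) = 3.7584
Fair forward F* = (S − I)·e^(rT) = (87.98 − 3.7584)·e^0.064583 = 84.2216 × 1.066714 = 89.8404
Market HK$85.71 < fair 89.8404: forward underpriced → reverse cash-and-carry (short the stock, invest proceeds at r, pay the dividends, go long the forward).
Profit at T = |F_mkt − F*| = |85.71 − 89.8404| = HK$4.13 per share

HK$4.13 per share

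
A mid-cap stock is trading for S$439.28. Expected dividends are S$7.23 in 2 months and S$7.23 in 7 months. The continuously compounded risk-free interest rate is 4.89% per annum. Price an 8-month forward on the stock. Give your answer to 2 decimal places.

S$439.17

PV(dividends) I = 7.23·e^(−0.0489·2/12) + 7.23·e^(−0.0489·7/12)
I = 7.1713 + 7.0267 = 14.1980
F = (S − I)·e^(rT) = (439.28 − 14.1980) · e^(0.0489·8/12)
= 425.0820 · e^0.032600 = 425.0820 × 1.033137 = S$439.17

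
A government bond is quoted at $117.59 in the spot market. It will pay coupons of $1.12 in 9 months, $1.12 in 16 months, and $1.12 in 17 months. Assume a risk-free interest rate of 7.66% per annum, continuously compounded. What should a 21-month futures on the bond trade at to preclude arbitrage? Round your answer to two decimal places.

PV(coupons) I = 1.12·e^(−0.0766·9/12) + 1.12·e^(−0.0766·16/12) + 1.12·e^(−0.0766·17/12)
I = 1.0575 + 1.0113 + 1.0048 = 3.0736
F = (S − I)·e^(rT) = (117.59 − 3.0736) · e^(0.0766·21/12)
= 114.5164 · e^0.134050 = 114.5164 × 1.143450 = $130.94

$130.94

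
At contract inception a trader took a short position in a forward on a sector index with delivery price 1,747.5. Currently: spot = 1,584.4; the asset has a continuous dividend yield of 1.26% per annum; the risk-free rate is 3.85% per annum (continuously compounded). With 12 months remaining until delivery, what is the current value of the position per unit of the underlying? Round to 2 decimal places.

116.94

Current fair forward for the remaining 12 months: F = S·e^((r − q)·T), (r − q) = 0.0385 − 0.0126 = 0.0259
F = 1584.4 · e^(0.0259 × 12/12) = 1584.4 × 1.02623832 = 1625.9720
Value of long forward = (F − K)·e^(−rT) = (1625.9720 − 1747.5) · e^(−0.0385·12/12)
= -121.5280 × 0.96223170 = -116.94
Short position value = −(long value) = 116.94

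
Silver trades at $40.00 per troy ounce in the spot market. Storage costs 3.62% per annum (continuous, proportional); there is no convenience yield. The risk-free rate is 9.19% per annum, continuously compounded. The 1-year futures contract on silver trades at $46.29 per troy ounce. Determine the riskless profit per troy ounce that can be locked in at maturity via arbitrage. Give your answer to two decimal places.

Fair futures: F* = S·e^(carry·T), with carry = (r + u) = 0.0919 + 0.0362 = 0.1281
F* = 40.00 · e^(0.1281 × 1) = 40.00 · e^0.128100 = 40.00 × 1.136667 = $45.4667
Market $46.29 > fair $45.4667: forward overpriced → cash-and-carry (buy spot, short the forward).
At maturity, profit = |F_mkt − F*| = |46.29 − 45.4667| = $0.82 per troy ounce

$0.82 per troy ounce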